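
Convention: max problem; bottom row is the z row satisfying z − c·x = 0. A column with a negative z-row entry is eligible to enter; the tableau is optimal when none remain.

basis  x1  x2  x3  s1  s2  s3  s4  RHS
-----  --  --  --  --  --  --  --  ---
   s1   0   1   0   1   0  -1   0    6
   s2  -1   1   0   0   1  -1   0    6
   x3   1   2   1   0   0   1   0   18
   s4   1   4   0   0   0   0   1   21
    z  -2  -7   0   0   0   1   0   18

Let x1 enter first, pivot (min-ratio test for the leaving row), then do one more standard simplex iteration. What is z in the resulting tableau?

Ratio test on column x1 — row 1: entry 0 ≤ 0; row 2: entry -1 ≤ 0; row 3: 18/1 = 18; row 4: 21/1 = 21. Minimum is 18 at row 3 (x3 leaves); pivot element 1.
Pivot on row 3; the z-row RHS becomes 18 − (-2)·18 = 54.
Next entering variable (most negative z-row entry -3): x2.
Ratio test on column x2 — row 1: 6/1 = 6; row 2: 24/3 = 8; row 3: 18/2 = 9; row 4: 3/2 = 3/2. Minimum is 3/2 at row 4 (s4 leaves); pivot element 2.
After the second pivot the z-row RHS is 54 − (-3)·(3/2) = 117/2.

117/2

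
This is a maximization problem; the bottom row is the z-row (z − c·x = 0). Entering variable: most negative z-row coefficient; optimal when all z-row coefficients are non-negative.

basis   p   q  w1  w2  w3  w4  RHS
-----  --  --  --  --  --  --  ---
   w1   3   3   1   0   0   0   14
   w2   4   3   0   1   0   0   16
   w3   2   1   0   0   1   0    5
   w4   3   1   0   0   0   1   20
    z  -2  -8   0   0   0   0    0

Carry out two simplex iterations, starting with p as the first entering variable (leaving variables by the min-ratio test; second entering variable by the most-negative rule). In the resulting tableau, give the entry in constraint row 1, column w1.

2/3

Ratio test on column p — row 1: 14/3 = 14/3; row 2: 16/4 = 4; row 3: 5/2 = 5/2; row 4: 20/3 = 20/3. Minimum is 5/2 at row 3 (w3 leaves); pivot element 2.
Divide row 3 by 2; eliminate column p from the other rows.
Second iteration: most negative z-row entry is -7 in column q, so q enters.
Ratio test on column q — row 1: (13/2)/(3/2) = 13/3; row 2: 6/1 = 6; row 3: (5/2)/(1/2) = 5; row 4: entry -1/2 ≤ 0. Minimum is 13/3 at row 1 (w1 leaves); pivot element 3/2.
Divide row 1 by 3/2; eliminate column q from the other rows.
After both pivots, the entry at constraint row 1, column w1 is 2/3.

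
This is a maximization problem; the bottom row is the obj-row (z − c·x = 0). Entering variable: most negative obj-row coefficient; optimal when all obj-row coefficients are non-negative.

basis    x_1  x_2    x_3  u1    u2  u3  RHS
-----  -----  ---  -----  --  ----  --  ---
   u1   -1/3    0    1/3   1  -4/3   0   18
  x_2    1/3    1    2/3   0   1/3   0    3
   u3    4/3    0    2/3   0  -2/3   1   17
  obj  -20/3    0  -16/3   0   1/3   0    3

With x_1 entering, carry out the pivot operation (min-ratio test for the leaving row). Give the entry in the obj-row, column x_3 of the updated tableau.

Ratio test on column x_1 — row 1: entry -1/3 ≤ 0; row 2: 3/(1/3) = 9; row 3: 17/(4/3) = 51/4. Minimum is 9 at row 2 (x_2 leaves); pivot element 1/3.
Divide row 2 by 1/3; eliminate column x_1 from the other rows.
obj-row update in column x_3: -16/3 − (-20/3)·2 = 8.

8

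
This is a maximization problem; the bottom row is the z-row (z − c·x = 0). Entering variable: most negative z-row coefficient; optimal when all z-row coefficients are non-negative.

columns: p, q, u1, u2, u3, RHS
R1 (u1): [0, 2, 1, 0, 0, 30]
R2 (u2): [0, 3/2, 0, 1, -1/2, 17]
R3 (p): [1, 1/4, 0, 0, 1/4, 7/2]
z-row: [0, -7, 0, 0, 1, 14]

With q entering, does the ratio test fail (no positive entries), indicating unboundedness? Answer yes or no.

Column q has positive entries in row(s) 1, 2, 3, so the ratio test bounds it — not unbounded.

no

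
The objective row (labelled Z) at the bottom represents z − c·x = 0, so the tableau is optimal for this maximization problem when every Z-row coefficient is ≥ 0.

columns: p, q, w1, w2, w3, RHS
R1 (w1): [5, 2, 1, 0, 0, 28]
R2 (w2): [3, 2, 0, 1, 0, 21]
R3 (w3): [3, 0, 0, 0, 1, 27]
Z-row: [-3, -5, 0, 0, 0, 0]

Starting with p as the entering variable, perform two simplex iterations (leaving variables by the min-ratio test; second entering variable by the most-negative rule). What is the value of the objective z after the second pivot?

Ratio test on column p — row 1: 28/5 = 28/5; row 2: 21/3 = 7; row 3: 27/3 = 9. Minimum is 28/5 at row 1 (w1 leaves); pivot element 5.
Pivot on row 1; the Z-row RHS becomes 0 − (-3)·(28/5) = 84/5.
Next entering variable (most negative Z-row entry -19/5): q.
Ratio test on column q — row 1: (28/5)/(2/5) = 14; row 2: (21/5)/(4/5) = 21/4; row 3: entry -6/5 ≤ 0. Minimum is 21/4 at row 2 (w2 leaves); pivot element 4/5.
After the second pivot the Z-row RHS is 84/5 − (-19/5)·(21/4) = 147/4.

147/4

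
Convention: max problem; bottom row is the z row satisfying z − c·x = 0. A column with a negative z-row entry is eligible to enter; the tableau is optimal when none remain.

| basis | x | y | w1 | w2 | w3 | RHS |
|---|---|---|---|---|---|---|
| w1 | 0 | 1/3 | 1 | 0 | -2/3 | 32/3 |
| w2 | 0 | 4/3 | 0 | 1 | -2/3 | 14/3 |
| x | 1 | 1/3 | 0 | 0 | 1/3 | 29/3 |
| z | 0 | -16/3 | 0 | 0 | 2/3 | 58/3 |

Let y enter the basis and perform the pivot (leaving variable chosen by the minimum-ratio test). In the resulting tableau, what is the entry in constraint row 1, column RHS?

19/2

Ratio test on column y — row 1: (32/3)/(1/3) = 32; row 2: (14/3)/(4/3) = 7/2; row 3: (29/3)/(1/3) = 29. Minimum is 7/2 at row 2 (w2 leaves); pivot element 4/3.
Divide row 2 by 4/3; eliminate column y from the other rows.
Row 1 update in column RHS: 32/3 − (1/3)·(7/2) = 19/2.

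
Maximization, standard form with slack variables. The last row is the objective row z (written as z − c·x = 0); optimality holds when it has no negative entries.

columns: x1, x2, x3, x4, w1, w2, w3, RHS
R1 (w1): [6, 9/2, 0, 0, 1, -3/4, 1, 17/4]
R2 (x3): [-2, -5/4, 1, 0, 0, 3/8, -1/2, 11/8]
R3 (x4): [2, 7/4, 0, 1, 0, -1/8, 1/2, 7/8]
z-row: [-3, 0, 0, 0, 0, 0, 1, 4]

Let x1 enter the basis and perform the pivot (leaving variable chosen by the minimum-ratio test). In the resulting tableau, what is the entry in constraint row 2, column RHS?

9/4

Ratio test on column x1 — row 1: (17/4)/6 = 17/24; row 2: entry -2 ≤ 0; row 3: (7/8)/2 = 7/16. Minimum is 7/16 at row 3 (x4 leaves); pivot element 2.
Divide row 3 by 2; eliminate column x1 from the other rows.
Row 2 update in column RHS: 11/8 − (-2)·(7/16) = 9/4.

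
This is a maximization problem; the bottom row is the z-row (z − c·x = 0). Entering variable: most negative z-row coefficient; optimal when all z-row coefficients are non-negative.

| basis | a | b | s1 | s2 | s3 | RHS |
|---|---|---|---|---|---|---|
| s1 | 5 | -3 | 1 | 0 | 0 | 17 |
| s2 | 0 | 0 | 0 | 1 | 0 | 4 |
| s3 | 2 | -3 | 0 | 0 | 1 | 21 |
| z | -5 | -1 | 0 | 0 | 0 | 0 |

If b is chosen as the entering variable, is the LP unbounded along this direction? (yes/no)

yes

Every constraint-row entry in column b is ≤ 0, so increasing b is unbounded.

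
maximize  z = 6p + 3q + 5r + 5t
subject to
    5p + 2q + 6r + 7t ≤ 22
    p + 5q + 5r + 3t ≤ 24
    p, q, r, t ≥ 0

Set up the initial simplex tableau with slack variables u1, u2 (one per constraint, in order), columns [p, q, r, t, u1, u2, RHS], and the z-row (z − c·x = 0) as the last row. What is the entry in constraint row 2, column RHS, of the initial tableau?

The RHS of constraint 2 is b_2 = 24.

24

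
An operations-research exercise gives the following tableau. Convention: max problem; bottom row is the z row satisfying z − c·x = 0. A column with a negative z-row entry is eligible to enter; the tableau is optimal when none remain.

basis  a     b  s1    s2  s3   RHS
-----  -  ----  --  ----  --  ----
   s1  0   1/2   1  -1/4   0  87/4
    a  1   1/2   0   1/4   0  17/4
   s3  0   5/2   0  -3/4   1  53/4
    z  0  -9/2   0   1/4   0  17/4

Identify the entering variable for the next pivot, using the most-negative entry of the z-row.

b

Negative z-row entries: b: -9/2.
The most negative is -9/2 in column b, so b enters.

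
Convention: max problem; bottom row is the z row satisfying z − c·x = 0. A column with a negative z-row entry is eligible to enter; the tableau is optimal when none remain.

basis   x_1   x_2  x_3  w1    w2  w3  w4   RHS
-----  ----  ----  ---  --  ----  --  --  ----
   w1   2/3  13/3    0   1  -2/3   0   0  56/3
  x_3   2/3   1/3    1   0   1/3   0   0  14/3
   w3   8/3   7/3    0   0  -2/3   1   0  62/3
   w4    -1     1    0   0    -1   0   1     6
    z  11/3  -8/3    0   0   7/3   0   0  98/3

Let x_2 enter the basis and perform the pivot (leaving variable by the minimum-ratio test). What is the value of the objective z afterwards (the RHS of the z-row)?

574/13

Ratio test on column x_2 — row 1: (56/3)/(13/3) = 56/13; row 2: (14/3)/(1/3) = 14; row 3: (62/3)/(7/3) = 62/7; row 4: 6/1 = 6. Minimum is 56/13 at row 1 (w1 leaves); pivot element 13/3.
Pivot on row 1; the z-row RHS becomes 98/3 − (-8/3)·(56/13) = 574/13.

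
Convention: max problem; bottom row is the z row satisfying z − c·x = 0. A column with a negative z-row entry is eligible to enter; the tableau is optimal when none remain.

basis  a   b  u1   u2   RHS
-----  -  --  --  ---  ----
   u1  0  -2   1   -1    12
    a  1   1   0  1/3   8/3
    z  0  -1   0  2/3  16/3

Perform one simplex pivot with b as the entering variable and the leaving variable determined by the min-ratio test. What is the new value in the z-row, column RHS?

Ratio test on column b — row 1: entry -2 ≤ 0; row 2: (8/3)/1 = 8/3. Minimum is 8/3 at row 2 (a leaves); pivot element 1.
Divide row 2 by 1; eliminate column b from the other rows.
z-row update in column RHS: 16/3 − (-1)·(8/3) = 8.

8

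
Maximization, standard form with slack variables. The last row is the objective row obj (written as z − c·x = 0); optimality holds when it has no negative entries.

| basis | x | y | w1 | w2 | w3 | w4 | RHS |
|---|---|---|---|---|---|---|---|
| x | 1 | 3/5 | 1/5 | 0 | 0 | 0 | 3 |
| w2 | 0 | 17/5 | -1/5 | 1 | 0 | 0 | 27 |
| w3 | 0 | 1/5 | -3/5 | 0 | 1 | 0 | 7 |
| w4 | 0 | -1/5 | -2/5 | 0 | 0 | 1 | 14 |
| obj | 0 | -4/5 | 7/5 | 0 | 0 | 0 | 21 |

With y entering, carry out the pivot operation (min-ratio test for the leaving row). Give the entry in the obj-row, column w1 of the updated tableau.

5/3

Ratio test on column y — row 1: 3/(3/5) = 5; row 2: 27/(17/5) = 135/17; row 3: 7/(1/5) = 35; row 4: entry -1/5 ≤ 0. Minimum is 5 at row 1 (x leaves); pivot element 3/5.
Divide row 1 by 3/5; eliminate column y from the other rows.
obj-row update in column w1: 7/5 − (-4/5)·(1/3) = 5/3.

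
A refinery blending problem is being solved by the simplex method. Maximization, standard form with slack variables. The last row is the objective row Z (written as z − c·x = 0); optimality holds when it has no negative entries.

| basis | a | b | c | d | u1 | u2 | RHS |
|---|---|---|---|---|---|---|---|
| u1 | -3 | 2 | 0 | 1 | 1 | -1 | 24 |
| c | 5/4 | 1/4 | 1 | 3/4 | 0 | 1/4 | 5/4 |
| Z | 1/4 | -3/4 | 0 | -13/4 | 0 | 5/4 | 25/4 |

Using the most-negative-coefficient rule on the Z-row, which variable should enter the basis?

Negative Z-row entries: b: -3/4, d: -13/4.
The most negative is -13/4 in column d, so d enters.

d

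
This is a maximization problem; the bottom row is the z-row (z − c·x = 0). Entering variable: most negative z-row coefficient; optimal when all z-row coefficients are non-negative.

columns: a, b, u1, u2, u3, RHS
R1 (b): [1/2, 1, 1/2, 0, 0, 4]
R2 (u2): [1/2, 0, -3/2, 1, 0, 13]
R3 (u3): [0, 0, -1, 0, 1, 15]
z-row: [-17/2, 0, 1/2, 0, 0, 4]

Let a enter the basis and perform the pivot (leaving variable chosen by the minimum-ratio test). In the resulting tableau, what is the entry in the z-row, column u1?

Ratio test on column a — row 1: 4/(1/2) = 8; row 2: 13/(1/2) = 26; row 3: entry 0 ≤ 0. Minimum is 8 at row 1 (b leaves); pivot element 1/2.
Divide row 1 by 1/2; eliminate column a from the other rows.
z-row update in column u1: 1/2 − (-17/2)·1 = 9.

9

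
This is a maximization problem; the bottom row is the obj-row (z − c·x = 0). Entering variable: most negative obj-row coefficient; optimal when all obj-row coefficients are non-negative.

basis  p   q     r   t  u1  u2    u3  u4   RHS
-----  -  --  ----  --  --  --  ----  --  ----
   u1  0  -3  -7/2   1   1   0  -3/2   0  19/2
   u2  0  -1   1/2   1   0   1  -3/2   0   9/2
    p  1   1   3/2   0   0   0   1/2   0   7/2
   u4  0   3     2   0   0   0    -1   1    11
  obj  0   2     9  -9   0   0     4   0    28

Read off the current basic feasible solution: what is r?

0

r is not in the basis, so in the current basic feasible solution r = 0.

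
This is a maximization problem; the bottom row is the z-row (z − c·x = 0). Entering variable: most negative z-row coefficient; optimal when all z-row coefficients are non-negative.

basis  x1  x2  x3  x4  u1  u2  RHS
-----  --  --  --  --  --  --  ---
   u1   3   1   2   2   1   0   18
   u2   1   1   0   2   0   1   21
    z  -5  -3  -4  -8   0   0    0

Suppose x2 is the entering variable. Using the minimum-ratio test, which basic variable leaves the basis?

Column x2 entries and ratios — u1: 18/1 = 18; u2: 21/1 = 21.
Smallest ratio is 18 in the row of u1, so u1 leaves.

u1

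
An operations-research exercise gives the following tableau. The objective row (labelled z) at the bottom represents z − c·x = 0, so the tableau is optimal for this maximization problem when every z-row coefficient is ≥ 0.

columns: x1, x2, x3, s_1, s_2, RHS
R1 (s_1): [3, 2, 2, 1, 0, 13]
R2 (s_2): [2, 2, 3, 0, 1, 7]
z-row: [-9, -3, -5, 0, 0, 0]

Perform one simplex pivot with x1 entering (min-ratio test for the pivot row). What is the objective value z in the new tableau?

63/2

Ratio test on column x1 — row 1: 13/3 = 13/3; row 2: 7/2 = 7/2. Minimum is 7/2 at row 2 (s_2 leaves); pivot element 2.
Pivot on row 2; the z-row RHS becomes 0 − (-9)·(7/2) = 63/2.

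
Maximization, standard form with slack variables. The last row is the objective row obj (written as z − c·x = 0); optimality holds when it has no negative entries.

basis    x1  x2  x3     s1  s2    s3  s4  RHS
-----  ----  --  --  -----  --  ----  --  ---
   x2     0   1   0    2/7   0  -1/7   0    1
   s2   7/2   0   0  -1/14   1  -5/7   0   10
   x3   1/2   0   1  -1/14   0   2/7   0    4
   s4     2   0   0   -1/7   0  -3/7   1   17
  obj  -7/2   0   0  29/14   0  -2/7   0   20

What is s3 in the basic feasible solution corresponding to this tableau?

0

s3 is not in the basis, so in the current basic feasible solution s3 = 0.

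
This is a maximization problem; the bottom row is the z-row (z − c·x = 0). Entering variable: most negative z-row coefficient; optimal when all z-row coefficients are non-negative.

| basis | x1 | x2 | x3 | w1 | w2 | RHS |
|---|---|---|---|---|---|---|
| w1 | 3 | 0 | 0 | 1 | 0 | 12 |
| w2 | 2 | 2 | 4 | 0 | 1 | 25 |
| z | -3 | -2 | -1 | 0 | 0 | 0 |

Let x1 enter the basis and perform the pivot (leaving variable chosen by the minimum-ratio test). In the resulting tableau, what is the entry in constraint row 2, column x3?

Ratio test on column x1 — row 1: 12/3 = 4; row 2: 25/2 = 25/2. Minimum is 4 at row 1 (w1 leaves); pivot element 3.
Divide row 1 by 3; eliminate column x1 from the other rows.
Row 2 update in column x3: 4 − 2·0 = 4.

4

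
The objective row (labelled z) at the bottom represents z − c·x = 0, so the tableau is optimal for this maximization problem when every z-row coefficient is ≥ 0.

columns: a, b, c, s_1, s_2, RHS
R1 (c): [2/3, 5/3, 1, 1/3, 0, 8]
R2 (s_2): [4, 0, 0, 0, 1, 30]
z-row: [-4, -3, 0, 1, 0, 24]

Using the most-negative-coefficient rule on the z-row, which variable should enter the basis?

Negative z-row entries: a: -4, b: -3.
The most negative is -4 in column a, so a enters.

a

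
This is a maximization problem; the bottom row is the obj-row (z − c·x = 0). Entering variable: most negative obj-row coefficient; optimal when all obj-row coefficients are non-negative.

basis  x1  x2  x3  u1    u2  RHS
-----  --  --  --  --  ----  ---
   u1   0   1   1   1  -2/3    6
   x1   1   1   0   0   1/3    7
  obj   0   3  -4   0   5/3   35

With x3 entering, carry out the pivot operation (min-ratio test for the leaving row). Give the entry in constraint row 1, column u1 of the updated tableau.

Ratio test on column x3 — row 1: 6/1 = 6; row 2: entry 0 ≤ 0. Minimum is 6 at row 1 (u1 leaves); pivot element 1.
Divide row 1 by 1; eliminate column x3 from the other rows.
In the new row 1, the u1 entry is the old entry divided by the pivot: 1/1 = 1.

1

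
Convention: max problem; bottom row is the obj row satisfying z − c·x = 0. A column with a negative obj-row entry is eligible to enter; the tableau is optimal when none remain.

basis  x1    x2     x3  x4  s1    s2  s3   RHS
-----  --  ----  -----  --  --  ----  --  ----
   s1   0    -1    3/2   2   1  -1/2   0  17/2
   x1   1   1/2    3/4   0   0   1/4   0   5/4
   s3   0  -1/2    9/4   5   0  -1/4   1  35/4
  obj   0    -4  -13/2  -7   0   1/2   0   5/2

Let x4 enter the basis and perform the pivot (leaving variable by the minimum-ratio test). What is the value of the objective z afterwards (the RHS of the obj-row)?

59/4

Ratio test on column x4 — row 1: (17/2)/2 = 17/4; row 2: entry 0 ≤ 0; row 3: (35/4)/5 = 7/4. Minimum is 7/4 at row 3 (s3 leaves); pivot element 5.
Pivot on row 3; the obj-row RHS becomes 5/2 − (-7)·(7/4) = 59/4.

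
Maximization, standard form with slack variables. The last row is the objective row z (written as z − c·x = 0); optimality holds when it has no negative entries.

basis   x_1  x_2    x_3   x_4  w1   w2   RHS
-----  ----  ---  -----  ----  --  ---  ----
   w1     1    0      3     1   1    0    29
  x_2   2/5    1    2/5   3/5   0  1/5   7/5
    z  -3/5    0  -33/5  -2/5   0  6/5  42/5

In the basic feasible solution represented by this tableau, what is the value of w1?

29

w1 is basic (row 1); its value is the RHS of that row, 29.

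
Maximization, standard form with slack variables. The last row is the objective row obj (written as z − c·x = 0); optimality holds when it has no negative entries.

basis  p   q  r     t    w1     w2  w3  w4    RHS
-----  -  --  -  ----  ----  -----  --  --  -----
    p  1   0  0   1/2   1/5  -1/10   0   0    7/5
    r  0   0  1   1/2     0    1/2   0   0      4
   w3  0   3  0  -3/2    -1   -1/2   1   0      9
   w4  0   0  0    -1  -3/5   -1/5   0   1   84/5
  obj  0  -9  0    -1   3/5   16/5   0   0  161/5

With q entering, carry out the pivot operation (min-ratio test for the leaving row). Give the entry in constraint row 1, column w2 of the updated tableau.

Ratio test on column q — row 1: entry 0 ≤ 0; row 2: entry 0 ≤ 0; row 3: 9/3 = 3; row 4: entry 0 ≤ 0. Minimum is 3 at row 3 (w3 leaves); pivot element 3.
Divide row 3 by 3; eliminate column q from the other rows.
Row 1 update in column w2: -1/10 − 0·(-1/6) = -1/10.

-1/10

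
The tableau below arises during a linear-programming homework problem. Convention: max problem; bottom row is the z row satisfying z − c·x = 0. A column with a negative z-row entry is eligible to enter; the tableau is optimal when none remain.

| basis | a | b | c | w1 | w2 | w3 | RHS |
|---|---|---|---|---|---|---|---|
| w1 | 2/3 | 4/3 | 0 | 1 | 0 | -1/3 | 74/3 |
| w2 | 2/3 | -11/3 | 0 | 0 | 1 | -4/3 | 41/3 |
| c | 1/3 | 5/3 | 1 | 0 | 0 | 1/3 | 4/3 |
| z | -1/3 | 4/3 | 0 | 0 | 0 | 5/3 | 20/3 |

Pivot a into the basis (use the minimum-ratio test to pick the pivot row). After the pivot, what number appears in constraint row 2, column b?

-7

Ratio test on column a — row 1: (74/3)/(2/3) = 37; row 2: (41/3)/(2/3) = 41/2; row 3: (4/3)/(1/3) = 4. Minimum is 4 at row 3 (c leaves); pivot element 1/3.
Divide row 3 by 1/3; eliminate column a from the other rows.
Row 2 update in column b: -11/3 − (2/3)·5 = -7.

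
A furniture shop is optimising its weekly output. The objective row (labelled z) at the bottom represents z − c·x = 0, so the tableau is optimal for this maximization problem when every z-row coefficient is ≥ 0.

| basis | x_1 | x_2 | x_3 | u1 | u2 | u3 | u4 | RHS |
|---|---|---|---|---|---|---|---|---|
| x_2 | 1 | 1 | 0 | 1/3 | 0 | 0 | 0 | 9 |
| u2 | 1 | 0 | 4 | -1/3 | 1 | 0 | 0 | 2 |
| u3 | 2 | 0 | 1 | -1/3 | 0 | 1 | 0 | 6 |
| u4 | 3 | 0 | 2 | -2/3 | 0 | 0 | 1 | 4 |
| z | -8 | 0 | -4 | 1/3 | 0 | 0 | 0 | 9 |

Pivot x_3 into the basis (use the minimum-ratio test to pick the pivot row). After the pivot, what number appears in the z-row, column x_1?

Ratio test on column x_3 — row 1: entry 0 ≤ 0; row 2: 2/4 = 1/2; row 3: 6/1 = 6; row 4: 4/2 = 2. Minimum is 1/2 at row 2 (u2 leaves); pivot element 4.
Divide row 2 by 4; eliminate column x_3 from the other rows.
z-row update in column x_1: -8 − (-4)·(1/4) = -7.

-7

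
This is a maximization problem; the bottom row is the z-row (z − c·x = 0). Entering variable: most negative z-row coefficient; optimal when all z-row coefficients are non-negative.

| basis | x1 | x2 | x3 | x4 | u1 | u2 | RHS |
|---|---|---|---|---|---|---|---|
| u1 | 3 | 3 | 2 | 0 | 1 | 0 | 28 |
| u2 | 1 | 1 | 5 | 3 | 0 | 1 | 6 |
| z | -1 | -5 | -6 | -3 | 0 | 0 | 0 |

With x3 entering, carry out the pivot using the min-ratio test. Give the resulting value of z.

36/5

Ratio test on column x3 — row 1: 28/2 = 14; row 2: 6/5 = 6/5. Minimum is 6/5 at row 2 (u2 leaves); pivot element 5.
Pivot on row 2; the z-row RHS becomes 0 − (-6)·(6/5) = 36/5.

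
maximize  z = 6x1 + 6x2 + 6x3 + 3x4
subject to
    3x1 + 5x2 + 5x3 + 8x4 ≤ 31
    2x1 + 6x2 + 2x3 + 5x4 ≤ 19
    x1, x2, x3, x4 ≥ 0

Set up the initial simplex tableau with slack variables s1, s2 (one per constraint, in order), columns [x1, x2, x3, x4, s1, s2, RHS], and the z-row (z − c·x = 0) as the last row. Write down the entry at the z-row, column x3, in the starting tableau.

-6

The z-row carries the negated objective coefficients: the x3 entry is -6.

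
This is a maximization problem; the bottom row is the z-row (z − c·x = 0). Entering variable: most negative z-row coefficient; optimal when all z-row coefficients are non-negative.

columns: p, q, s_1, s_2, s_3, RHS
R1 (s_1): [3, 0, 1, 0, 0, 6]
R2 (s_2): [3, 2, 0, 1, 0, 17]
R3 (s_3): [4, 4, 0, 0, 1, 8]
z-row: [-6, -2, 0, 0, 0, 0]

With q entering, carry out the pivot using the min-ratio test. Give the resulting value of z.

Ratio test on column q — row 1: entry 0 ≤ 0; row 2: 17/2 = 17/2; row 3: 8/4 = 2. Minimum is 2 at row 3 (s_3 leaves); pivot element 4.
Pivot on row 3; the z-row RHS becomes 0 − (-2)·2 = 4.

4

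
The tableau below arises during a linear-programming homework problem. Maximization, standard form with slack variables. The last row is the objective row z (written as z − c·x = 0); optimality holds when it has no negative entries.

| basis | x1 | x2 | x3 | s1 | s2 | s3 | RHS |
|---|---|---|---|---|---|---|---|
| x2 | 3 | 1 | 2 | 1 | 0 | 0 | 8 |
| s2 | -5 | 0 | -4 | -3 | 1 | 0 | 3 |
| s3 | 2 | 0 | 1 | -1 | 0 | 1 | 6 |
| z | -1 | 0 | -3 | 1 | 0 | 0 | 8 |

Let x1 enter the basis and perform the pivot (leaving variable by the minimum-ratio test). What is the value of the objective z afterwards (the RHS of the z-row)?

32/3

Ratio test on column x1 — row 1: 8/3 = 8/3; row 2: entry -5 ≤ 0; row 3: 6/2 = 3. Minimum is 8/3 at row 1 (x2 leaves); pivot element 3.
Pivot on row 1; the z-row RHS becomes 8 − (-1)·(8/3) = 32/3.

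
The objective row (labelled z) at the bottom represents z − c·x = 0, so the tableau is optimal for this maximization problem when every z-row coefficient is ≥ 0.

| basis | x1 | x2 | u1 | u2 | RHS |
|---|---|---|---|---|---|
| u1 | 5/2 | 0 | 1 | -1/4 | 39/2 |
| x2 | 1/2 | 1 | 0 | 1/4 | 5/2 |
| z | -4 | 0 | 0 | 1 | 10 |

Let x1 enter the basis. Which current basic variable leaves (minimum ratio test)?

x2

Column x1 entries and ratios — u1: (39/2)/(5/2) = 39/5; x2: (5/2)/(1/2) = 5.
Smallest ratio is 5 in the row of x2, so x2 leaves.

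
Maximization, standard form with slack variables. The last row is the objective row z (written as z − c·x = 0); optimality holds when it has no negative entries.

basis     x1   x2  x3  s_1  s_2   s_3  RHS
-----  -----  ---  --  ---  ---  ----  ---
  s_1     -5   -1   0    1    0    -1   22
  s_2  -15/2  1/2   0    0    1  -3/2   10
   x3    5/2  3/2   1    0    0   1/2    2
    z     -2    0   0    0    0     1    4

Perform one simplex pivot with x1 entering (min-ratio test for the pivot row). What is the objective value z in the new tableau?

28/5

Ratio test on column x1 — row 1: entry -5 ≤ 0; row 2: entry -15/2 ≤ 0; row 3: 2/(5/2) = 4/5. Minimum is 4/5 at row 3 (x3 leaves); pivot element 5/2.
Pivot on row 3; the z-row RHS becomes 4 − (-2)·(4/5) = 28/5.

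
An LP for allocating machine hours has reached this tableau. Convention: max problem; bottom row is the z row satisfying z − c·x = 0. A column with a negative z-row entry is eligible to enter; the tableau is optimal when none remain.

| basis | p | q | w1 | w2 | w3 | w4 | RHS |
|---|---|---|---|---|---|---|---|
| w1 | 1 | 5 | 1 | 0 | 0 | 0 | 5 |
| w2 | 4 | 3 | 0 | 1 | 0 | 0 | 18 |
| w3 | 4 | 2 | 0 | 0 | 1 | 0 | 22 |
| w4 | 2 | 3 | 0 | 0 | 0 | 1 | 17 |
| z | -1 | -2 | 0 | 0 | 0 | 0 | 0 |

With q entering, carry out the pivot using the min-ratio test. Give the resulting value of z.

Ratio test on column q — row 1: 5/5 = 1; row 2: 18/3 = 6; row 3: 22/2 = 11; row 4: 17/3 = 17/3. Minimum is 1 at row 1 (w1 leaves); pivot element 5.
Pivot on row 1; the z-row RHS becomes 0 − (-2)·1 = 2.

2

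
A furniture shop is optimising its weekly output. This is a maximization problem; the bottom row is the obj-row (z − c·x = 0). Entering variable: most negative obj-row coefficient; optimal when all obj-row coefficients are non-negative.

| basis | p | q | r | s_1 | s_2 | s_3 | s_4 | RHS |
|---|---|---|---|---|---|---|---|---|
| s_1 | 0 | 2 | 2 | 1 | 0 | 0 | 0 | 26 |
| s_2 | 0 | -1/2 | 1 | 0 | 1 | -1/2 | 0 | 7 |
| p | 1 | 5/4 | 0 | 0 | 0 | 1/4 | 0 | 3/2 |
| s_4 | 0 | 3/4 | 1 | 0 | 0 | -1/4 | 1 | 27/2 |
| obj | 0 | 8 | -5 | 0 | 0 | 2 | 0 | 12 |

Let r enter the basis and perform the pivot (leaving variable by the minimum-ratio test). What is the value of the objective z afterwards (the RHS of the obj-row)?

47

Ratio test on column r — row 1: 26/2 = 13; row 2: 7/1 = 7; row 3: entry 0 ≤ 0; row 4: (27/2)/1 = 27/2. Minimum is 7 at row 2 (s_2 leaves); pivot element 1.
Pivot on row 2; the obj-row RHS becomes 12 − (-5)·7 = 47.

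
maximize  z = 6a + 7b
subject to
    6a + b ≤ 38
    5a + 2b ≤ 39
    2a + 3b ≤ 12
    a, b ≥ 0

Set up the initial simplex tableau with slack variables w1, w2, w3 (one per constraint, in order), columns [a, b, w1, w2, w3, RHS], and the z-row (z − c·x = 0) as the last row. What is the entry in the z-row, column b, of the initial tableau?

-7

The z-row carries the negated objective coefficients: the b entry is -7.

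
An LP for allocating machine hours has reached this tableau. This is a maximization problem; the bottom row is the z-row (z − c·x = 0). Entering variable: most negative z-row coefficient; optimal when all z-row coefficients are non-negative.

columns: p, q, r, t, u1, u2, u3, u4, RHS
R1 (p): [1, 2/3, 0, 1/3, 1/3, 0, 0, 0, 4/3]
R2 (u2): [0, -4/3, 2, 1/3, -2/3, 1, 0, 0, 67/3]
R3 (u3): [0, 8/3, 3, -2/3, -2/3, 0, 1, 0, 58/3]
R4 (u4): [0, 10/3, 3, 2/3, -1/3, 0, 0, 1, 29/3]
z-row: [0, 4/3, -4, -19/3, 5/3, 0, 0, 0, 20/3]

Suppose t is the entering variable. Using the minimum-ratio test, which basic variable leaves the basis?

Column t entries and ratios — p: (4/3)/(1/3) = 4; u2: (67/3)/(1/3) = 67; u3: -2/3 ≤ 0, skip; u4: (29/3)/(2/3) = 29/2.
Smallest ratio is 4 in the row of p, so p leaves.

p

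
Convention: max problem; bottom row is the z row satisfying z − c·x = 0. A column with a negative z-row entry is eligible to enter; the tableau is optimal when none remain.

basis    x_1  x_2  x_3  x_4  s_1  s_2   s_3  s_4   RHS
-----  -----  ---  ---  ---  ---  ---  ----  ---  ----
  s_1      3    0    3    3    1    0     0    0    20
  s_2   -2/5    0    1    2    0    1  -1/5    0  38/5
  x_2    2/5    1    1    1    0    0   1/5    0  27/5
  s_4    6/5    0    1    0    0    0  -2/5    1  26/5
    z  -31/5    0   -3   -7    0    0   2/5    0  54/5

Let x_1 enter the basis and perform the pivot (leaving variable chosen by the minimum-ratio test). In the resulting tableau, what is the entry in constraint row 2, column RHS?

28/3

Ratio test on column x_1 — row 1: 20/3 = 20/3; row 2: entry -2/5 ≤ 0; row 3: (27/5)/(2/5) = 27/2; row 4: (26/5)/(6/5) = 13/3. Minimum is 13/3 at row 4 (s_4 leaves); pivot element 6/5.
Divide row 4 by 6/5; eliminate column x_1 from the other rows.
Row 2 update in column RHS: 38/5 − (-2/5)·(13/3) = 28/3.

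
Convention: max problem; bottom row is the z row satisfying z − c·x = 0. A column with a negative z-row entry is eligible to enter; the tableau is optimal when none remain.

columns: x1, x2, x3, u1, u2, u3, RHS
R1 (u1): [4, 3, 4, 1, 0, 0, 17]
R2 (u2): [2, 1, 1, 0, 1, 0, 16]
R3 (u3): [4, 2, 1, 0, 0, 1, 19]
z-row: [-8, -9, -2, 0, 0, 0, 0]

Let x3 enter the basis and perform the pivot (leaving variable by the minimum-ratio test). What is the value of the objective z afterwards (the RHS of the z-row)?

Ratio test on column x3 — row 1: 17/4 = 17/4; row 2: 16/1 = 16; row 3: 19/1 = 19. Minimum is 17/4 at row 1 (u1 leaves); pivot element 4.
Pivot on row 1; the z-row RHS becomes 0 − (-2)·(17/4) = 17/2.

17/2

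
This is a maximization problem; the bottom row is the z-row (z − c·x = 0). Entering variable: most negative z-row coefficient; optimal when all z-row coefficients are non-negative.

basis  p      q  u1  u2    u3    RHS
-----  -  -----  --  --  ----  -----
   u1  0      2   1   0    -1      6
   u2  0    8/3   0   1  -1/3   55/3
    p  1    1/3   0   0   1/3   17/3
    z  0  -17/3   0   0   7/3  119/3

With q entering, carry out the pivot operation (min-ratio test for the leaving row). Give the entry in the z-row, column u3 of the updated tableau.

-1/2

Ratio test on column q — row 1: 6/2 = 3; row 2: (55/3)/(8/3) = 55/8; row 3: (17/3)/(1/3) = 17. Minimum is 3 at row 1 (u1 leaves); pivot element 2.
Divide row 1 by 2; eliminate column q from the other rows.
z-row update in column u3: 7/3 − (-17/3)·(-1/2) = -1/2.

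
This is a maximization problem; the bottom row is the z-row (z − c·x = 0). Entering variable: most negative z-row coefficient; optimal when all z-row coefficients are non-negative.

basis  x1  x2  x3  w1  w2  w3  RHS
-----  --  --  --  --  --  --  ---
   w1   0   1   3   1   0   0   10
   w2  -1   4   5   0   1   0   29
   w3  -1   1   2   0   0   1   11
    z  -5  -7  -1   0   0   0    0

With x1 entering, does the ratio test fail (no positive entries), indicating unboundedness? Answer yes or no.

Every constraint-row entry in column x1 is ≤ 0, so increasing x1 is unbounded.

yes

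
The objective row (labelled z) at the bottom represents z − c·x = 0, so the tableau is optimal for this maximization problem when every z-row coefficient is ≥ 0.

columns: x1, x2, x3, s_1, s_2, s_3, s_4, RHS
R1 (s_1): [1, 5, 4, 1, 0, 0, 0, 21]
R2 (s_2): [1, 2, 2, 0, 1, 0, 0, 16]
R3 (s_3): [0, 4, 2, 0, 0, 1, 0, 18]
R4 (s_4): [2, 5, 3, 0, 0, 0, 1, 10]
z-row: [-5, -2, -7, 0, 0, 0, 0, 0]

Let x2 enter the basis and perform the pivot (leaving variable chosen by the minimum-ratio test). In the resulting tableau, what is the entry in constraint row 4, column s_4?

1/5

Ratio test on column x2 — row 1: 21/5 = 21/5; row 2: 16/2 = 8; row 3: 18/4 = 9/2; row 4: 10/5 = 2. Minimum is 2 at row 4 (s_4 leaves); pivot element 5.
Divide row 4 by 5; eliminate column x2 from the other rows.
In the new row 4, the s_4 entry is the old entry divided by the pivot: 1/5 = 1/5.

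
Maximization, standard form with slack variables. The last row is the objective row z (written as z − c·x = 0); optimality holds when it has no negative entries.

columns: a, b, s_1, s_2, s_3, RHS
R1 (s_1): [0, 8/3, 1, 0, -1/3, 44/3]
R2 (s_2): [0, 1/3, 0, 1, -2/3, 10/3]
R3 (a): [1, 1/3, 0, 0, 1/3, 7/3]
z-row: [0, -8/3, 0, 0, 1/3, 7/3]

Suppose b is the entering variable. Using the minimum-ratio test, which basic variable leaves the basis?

s_1

Column b entries and ratios — s_1: (44/3)/(8/3) = 11/2; s_2: (10/3)/(1/3) = 10; a: (7/3)/(1/3) = 7.
Smallest ratio is 11/2 in the row of s_1, so s_1 leaves.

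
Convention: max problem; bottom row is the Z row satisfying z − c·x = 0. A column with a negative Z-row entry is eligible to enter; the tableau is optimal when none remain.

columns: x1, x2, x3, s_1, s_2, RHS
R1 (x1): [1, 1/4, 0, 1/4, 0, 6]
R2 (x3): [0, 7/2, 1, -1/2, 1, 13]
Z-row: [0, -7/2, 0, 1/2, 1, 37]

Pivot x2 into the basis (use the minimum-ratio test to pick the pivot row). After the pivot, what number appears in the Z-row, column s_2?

Ratio test on column x2 — row 1: 6/(1/4) = 24; row 2: 13/(7/2) = 26/7. Minimum is 26/7 at row 2 (x3 leaves); pivot element 7/2.
Divide row 2 by 7/2; eliminate column x2 from the other rows.
Z-row update in column s_2: 1 − (-7/2)·(2/7) = 2.

2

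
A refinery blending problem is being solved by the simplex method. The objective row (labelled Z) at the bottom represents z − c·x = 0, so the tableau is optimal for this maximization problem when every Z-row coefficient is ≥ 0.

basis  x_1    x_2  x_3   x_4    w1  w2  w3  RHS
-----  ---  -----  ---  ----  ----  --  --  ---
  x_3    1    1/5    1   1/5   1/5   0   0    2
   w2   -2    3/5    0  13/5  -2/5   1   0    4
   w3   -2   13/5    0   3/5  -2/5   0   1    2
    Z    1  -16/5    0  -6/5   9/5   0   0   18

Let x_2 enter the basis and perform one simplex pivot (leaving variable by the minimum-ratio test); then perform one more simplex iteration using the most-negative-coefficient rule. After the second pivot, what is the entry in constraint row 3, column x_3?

2/3

Ratio test on column x_2 — row 1: 2/(1/5) = 10; row 2: 4/(3/5) = 20/3; row 3: 2/(13/5) = 10/13. Minimum is 10/13 at row 3 (w3 leaves); pivot element 13/5.
Divide row 3 by 13/5; eliminate column x_2 from the other rows.
Second iteration: most negative Z-row entry is -19/13 in column x_1, so x_1 enters.
Ratio test on column x_1 — row 1: (24/13)/(15/13) = 8/5; row 2: entry -20/13 ≤ 0; row 3: entry -10/13 ≤ 0. Minimum is 8/5 at row 1 (x_3 leaves); pivot element 15/13.
Divide row 1 by 15/13; eliminate column x_1 from the other rows.
After both pivots, the entry at constraint row 3, column x_3 is 2/3.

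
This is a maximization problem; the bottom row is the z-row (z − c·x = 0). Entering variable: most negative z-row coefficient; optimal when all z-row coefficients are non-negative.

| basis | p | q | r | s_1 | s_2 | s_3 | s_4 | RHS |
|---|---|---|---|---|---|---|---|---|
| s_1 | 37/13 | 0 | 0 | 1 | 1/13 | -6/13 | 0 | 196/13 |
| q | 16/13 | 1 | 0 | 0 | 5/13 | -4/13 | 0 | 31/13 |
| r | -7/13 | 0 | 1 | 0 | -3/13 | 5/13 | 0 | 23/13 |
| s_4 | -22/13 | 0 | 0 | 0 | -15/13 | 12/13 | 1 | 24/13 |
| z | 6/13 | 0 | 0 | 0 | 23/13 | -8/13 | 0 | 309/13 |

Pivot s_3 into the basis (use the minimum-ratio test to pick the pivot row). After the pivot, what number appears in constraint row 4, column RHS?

Ratio test on column s_3 — row 1: entry -6/13 ≤ 0; row 2: entry -4/13 ≤ 0; row 3: (23/13)/(5/13) = 23/5; row 4: (24/13)/(12/13) = 2. Minimum is 2 at row 4 (s_4 leaves); pivot element 12/13.
Divide row 4 by 12/13; eliminate column s_3 from the other rows.
In the new row 4, the RHS entry is the old entry divided by the pivot: (24/13)/(12/13) = 2.

2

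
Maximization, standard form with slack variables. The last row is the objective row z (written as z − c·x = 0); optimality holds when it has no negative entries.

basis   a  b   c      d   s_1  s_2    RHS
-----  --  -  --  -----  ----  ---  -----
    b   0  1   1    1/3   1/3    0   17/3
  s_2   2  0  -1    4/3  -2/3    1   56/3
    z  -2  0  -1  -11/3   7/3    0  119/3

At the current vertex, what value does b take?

b is basic (row 1); its value is the RHS of that row, 17/3.

17/3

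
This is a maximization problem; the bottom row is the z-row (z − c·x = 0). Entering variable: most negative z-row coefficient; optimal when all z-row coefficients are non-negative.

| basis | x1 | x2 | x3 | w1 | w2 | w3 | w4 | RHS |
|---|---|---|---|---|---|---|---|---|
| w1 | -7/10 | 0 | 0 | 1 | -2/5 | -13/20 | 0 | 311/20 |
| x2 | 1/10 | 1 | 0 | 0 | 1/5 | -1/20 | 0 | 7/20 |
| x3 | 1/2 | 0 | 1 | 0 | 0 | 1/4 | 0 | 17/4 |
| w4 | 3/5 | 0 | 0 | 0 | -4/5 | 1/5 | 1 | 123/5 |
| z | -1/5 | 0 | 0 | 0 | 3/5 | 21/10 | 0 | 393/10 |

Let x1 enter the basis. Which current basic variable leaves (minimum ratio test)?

Column x1 entries and ratios — w1: -7/10 ≤ 0, skip; x2: (7/20)/(1/10) = 7/2; x3: (17/4)/(1/2) = 17/2; w4: (123/5)/(3/5) = 41.
Smallest ratio is 7/2 in the row of x2, so x2 leaves.

x2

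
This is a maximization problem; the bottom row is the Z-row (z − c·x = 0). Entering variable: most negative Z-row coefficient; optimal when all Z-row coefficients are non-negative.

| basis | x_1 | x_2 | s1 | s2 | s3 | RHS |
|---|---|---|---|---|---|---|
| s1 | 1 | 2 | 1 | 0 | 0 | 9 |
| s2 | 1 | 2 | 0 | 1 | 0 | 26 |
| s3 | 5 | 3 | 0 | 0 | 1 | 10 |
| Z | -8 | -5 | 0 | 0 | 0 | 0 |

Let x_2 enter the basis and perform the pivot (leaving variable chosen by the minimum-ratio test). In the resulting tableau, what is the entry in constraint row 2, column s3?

Ratio test on column x_2 — row 1: 9/2 = 9/2; row 2: 26/2 = 13; row 3: 10/3 = 10/3. Minimum is 10/3 at row 3 (s3 leaves); pivot element 3.
Divide row 3 by 3; eliminate column x_2 from the other rows.
Row 2 update in column s3: 0 − 2·(1/3) = -2/3.

-2/3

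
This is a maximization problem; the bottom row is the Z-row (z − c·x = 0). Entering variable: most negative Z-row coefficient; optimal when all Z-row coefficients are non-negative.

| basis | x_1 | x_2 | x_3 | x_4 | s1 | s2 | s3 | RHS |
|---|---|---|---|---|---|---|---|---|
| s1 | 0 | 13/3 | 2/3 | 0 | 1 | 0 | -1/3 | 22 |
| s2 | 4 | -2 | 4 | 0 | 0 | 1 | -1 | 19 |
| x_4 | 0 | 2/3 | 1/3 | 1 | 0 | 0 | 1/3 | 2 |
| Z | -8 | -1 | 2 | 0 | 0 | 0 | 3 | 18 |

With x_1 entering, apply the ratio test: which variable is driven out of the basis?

s2

Column x_1 entries and ratios — s1: 0 ≤ 0, skip; s2: 19/4 = 19/4; x_4: 0 ≤ 0, skip.
Smallest ratio is 19/4 in the row of s2, so s2 leaves.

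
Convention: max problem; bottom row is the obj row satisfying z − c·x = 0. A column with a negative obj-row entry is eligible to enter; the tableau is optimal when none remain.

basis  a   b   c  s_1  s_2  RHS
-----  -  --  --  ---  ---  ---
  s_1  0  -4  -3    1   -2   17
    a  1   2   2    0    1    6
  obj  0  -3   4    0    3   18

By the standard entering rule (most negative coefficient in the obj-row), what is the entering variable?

Negative obj-row entries: b: -3.
The most negative is -3 in column b, so b enters.

b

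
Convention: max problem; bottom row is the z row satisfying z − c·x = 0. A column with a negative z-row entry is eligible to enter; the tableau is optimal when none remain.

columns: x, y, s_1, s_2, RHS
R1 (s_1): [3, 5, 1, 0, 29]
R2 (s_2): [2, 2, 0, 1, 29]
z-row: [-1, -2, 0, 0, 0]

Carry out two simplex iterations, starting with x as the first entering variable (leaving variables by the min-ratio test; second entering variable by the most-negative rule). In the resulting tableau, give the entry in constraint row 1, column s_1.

1/5

Ratio test on column x — row 1: 29/3 = 29/3; row 2: 29/2 = 29/2. Minimum is 29/3 at row 1 (s_1 leaves); pivot element 3.
Divide row 1 by 3; eliminate column x from the other rows.
Second iteration: most negative z-row entry is -1/3 in column y, so y enters.
Ratio test on column y — row 1: (29/3)/(5/3) = 29/5; row 2: entry -4/3 ≤ 0. Minimum is 29/5 at row 1 (x leaves); pivot element 5/3.
Divide row 1 by 5/3; eliminate column y from the other rows.
After both pivots, the entry at constraint row 1, column s_1 is 1/5.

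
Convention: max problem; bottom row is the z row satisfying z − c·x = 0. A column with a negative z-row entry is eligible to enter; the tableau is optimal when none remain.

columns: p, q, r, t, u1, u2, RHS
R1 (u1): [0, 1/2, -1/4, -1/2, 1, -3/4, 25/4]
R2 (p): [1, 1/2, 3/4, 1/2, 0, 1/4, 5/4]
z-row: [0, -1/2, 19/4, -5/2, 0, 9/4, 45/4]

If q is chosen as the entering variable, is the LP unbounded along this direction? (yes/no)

Column q has positive entries in row(s) 1, 2, so the ratio test bounds it — not unbounded.

no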